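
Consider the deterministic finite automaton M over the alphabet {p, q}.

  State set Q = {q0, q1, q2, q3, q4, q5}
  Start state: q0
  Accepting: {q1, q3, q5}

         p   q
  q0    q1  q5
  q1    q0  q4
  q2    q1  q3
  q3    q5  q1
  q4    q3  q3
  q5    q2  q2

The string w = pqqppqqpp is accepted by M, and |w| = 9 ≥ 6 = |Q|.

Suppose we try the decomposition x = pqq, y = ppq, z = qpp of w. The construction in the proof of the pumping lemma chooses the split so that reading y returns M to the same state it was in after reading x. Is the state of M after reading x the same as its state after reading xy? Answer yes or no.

yes

State sequence: q0 -p-> q1 -q-> q4 -q-> q3 -p-> q5 -p-> q2 -q-> q3

After x (step 3): q3. After xy (step 6): q3.
They match, so y = ppq drives M around a cycle from q3 back to itself; pumping y any number of times keeps M in q3 before reading z, and xyⁱz ∈ L(M) for every i ≥ 0.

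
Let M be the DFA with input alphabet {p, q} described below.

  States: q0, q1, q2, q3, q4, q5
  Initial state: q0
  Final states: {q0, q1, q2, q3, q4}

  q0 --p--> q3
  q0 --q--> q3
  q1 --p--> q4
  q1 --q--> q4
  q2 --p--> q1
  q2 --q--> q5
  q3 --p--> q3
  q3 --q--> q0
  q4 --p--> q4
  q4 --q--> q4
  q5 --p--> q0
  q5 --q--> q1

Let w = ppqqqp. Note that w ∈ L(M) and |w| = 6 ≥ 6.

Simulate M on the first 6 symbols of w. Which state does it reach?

Run of M on the first 6 characters of w = p p q q q p:
  step 0: q0  (start)
  step 1: q3  (read p: q0→q3)
  step 2: q3  (read p: q3→q3)
  step 3: q0  (read q: q3→q0)
  step 4: q3  (read q: q0→q3)
  step 5: q0  (read q: q3→q0)
  step 6: q3  (read p: q0→q3)

After reading 6 characters, M is in state q3.
(This kind of state-tracing is the core of the pumping-lemma construction: with 6 states, pigeonhole forces a repeat within the first 6 steps.)

q3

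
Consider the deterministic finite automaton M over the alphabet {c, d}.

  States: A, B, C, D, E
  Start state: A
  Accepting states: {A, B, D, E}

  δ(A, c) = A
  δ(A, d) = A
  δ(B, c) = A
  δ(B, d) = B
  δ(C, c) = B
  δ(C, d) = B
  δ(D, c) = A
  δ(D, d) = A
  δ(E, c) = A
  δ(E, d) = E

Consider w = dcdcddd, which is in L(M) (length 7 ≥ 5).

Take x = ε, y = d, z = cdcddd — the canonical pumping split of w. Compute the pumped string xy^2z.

xy^2z = ε·d·d·cdcddd = ddcdcddd.
Reading y = d takes M from A back to A, so after x·y·y the machine is still in A, and z then leads to the accepting state A. Hence ddcdcddd ∈ L(M).

ddcdcddd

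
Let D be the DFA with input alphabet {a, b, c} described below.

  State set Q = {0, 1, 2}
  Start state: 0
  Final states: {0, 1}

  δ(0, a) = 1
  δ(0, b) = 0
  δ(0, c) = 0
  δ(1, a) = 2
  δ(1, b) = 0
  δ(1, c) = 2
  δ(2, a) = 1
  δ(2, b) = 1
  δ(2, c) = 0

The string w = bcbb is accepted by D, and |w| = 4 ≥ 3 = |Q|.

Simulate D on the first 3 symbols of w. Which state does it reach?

0

Run of D on the first 3 characters of w = b c b:
  step 0: 0  (start)
  step 1: 0  (read b: 0→0)
  step 2: 0  (read c: 0→0)
  step 3: 0  (read b: 0→0)

After reading 3 characters, D is in state 0.
(This kind of state-tracing is the core of the pumping-lemma construction: with 3 states, pigeonhole forces a repeat within the first 3 steps.)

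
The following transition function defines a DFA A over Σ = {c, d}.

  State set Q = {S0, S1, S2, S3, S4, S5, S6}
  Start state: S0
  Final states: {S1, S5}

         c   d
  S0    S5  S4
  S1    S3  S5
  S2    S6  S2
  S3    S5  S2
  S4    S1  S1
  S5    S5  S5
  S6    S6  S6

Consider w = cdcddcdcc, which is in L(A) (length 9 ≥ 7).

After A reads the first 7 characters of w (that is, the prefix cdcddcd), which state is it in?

S5

Run of A on the first 7 characters of w = c d c d d c d:
  step 0: S0  (start)
  step 1: S5  (read c: S0→S5)
  step 2: S5  (read d: S5→S5)
  step 3: S5  (read c: S5→S5)
  step 4: S5  (read d: S5→S5)
  step 5: S5  (read d: S5→S5)
  step 6: S5  (read c: S5→S5)
  step 7: S5  (read d: S5→S5)

After reading 7 characters, A is in state S5.
(This kind of state-tracing is the core of the pumping-lemma construction: with 7 states, pigeonhole forces a repeat within the first 7 steps.)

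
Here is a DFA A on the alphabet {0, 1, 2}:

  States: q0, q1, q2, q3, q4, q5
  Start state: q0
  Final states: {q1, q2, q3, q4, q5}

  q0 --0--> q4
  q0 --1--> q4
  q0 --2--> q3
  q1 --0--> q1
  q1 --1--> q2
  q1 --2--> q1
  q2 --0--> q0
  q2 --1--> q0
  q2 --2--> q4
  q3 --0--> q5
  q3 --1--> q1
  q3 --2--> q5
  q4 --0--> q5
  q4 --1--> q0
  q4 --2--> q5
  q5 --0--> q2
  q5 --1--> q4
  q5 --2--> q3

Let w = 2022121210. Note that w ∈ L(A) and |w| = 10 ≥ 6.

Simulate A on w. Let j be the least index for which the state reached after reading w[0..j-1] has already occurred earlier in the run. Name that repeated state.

Run of A on w = 2 0 2 2 1 2 1 2 1 0:
  step 0: q0  (start)
  step 1: q3  (read 2: q0→q3)
  step 2: q5  (read 0: q3→q5)
  step 3: q3  (read 2: q5→q3)   ← first repeat (q3 seen earlier)
  step 4: q5  (read 2: q3→q5)
  step 5: q4  (read 1: q5→q4)
  step 6: q5  (read 2: q4→q5)
  step 7: q4  (read 1: q5→q4)
  step 8: q5  (read 2: q4→q5)
  step 9: q4  (read 1: q5→q4)
  step 10: q5  (read 0: q4→q5)

The earliest repeat is at step j = 3: A is in q3, which it already visited at step i = 1.

q3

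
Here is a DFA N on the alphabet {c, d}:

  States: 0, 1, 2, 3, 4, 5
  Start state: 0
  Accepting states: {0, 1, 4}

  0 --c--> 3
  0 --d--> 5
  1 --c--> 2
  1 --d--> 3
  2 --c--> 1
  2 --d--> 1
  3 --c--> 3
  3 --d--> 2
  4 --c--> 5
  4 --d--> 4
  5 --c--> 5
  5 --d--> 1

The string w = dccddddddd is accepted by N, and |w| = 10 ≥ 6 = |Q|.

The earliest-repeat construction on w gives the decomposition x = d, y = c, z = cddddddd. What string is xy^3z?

xy^3z = d·c·c·c·cddddddd = dccccddddddd.
Reading y = c takes N from 5 back to 5, so after x·y·y·y the machine is still in 5, and z then leads to the accepting state 1. Hence dccccddddddd ∈ L(N).

dccccddddddd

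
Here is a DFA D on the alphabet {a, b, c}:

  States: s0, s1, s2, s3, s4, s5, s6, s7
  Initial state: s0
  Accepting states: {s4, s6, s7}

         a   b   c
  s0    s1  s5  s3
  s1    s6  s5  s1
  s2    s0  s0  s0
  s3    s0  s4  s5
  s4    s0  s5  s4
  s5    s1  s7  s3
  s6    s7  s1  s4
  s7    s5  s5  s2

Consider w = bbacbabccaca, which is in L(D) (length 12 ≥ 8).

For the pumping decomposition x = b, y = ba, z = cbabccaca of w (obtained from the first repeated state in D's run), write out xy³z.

xy^3z = b·ba·ba·ba·cbabccaca = bbababacbabccaca.
Reading y = ba takes D from s5 back to s5, so after x·y·y·y the machine is still in s5, and z then leads to the accepting state s6. Hence bbababacbabccaca ∈ L(D).

bbababacbabccaca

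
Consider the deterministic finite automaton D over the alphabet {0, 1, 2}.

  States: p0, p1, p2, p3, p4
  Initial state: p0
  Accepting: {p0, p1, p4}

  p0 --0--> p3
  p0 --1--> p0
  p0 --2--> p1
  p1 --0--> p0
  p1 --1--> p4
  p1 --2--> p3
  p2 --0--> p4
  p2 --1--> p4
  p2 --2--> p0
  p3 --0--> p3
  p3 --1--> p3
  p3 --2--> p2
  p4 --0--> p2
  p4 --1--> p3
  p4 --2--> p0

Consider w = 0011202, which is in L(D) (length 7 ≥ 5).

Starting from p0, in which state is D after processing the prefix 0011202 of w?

p0

State sequence: p0 -0-> p3 -0-> p3 -1-> p3 -1-> p3 -2-> p2 -0-> p4 -2-> p0

After reading 7 characters, D is in state p0.
(This kind of state-tracing is the core of the pumping-lemma construction: with 5 states, pigeonhole forces a repeat within the first 5 steps.)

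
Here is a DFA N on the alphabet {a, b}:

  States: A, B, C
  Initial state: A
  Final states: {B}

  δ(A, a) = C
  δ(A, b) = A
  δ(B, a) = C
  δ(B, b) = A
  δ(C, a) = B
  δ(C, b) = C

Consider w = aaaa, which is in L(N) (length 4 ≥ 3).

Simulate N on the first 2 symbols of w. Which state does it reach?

B

Run of N on the first 2 characters of w = a a:
  step 0: A  (start)
  step 1: C  (read a: A→C)
  step 2: B  (read a: C→B)

After reading 2 characters, N is in state B.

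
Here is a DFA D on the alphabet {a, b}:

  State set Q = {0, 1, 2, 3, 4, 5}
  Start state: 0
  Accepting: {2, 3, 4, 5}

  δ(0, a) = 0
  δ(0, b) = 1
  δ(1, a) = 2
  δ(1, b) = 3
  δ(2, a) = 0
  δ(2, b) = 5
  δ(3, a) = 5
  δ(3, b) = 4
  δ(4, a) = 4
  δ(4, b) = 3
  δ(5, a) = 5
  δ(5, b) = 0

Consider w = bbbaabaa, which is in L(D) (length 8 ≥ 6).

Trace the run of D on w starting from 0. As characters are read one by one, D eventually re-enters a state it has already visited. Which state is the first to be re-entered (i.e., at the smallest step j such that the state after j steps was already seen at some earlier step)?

Run of D on w = b b b a a b a a:
  step 0: 0  (start)
  step 1: 1  (read b: 0→1)
  step 2: 3  (read b: 1→3)
  step 3: 4  (read b: 3→4)
  step 4: 4  (read a: 4→4)   ← first repeat (4 seen earlier)
  step 5: 4  (read a: 4→4)
  step 6: 3  (read b: 4→3)
  step 7: 5  (read a: 3→5)
  step 8: 5  (read a: 5→5)

The earliest repeat is at step j = 4: D is in 4, which it already visited at step i = 3.
Pumping length from the standard proof: p = 6 (the number of states). The repeated state found above gives |xy| = j ≤ 6 and |y| = j − i ≥ 1.

4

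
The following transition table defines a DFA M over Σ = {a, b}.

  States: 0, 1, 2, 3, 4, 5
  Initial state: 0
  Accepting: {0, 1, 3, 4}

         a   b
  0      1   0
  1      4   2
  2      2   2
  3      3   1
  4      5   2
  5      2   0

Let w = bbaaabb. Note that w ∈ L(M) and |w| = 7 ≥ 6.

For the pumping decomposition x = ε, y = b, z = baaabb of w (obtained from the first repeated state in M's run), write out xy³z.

bbbbaaabb

xy^3z = ε·b·b·b·baaabb = bbbbaaabb.
Reading y = b takes M from 0 back to 0, so after x·y·y·y the machine is still in 0, and z then leads to the accepting state 0. Hence bbbbaaabb ∈ L(M).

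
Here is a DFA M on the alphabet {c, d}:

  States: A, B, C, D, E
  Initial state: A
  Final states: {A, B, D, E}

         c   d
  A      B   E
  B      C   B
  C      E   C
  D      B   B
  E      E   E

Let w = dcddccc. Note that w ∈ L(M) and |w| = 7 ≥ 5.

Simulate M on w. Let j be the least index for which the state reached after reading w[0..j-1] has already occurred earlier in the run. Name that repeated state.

Run of M on w = d c d d c c c:
  step 0: A  (start)
  step 1: E  (read d: A→E)
  step 2: E  (read c: E→E)   ← first repeat (E seen earlier)
  step 3: E  (read d: E→E)
  step 4: E  (read d: E→E)
  step 5: E  (read c: E→E)
  step 6: E  (read c: E→E)
  step 7: E  (read c: E→E)

The earliest repeat is at step j = 2: M is in E, which it already visited at step i = 1.
With |Q| = 5, pigeonhole forces a state repeat no later than step 5; the substring read between the first and second visits to that state can be pumped.

E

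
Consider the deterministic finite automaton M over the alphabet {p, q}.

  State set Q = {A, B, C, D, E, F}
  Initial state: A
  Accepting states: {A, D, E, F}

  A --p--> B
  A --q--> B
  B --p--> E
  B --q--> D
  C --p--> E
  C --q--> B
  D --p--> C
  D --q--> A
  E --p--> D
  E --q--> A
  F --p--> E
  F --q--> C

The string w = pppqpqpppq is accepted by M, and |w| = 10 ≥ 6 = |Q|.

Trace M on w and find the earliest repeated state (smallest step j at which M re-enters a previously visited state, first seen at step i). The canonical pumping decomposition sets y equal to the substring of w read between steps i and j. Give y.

State sequence: A -p-> B -p-> E -p-> D -q-> A -p-> B -q-> D -p-> C -p-> E -p-> D -q-> A
First repeat at step 4: A was already visited.

So i = 0, j = 4, giving x = w[0:0] = ε, y = w[0:4] = pppq, z = w[4:10] = pqpppq.
Check: |xy| = 4 ≤ 6 and |y| = 4 ≥ 1. Reading y takes M from A back to A, so every xyⁱz is accepted.
With |Q| = 6, pigeonhole forces a state repeat no later than step 6; the substring read between the first and second visits to that state can be pumped.

pppq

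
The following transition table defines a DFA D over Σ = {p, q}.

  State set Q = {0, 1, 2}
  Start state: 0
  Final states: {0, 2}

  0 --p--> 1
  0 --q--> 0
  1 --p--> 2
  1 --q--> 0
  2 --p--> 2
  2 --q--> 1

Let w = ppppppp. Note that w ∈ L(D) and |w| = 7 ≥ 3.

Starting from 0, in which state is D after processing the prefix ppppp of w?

Run of D on the first 5 characters of w = p p p p p:
  step 0: 0  (start)
  step 1: 1  (read p: 0→1)
  step 2: 2  (read p: 1→2)
  step 3: 2  (read p: 2→2)
  step 4: 2  (read p: 2→2)
  step 5: 2  (read p: 2→2)

After reading 5 characters, D is in state 2.

2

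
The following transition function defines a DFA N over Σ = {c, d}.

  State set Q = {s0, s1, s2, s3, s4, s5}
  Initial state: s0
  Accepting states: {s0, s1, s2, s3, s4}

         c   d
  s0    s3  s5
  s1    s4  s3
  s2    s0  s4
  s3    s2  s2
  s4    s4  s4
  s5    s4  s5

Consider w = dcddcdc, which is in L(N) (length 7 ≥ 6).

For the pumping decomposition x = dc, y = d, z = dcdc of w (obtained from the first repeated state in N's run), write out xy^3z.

dcddddcdc

xy^3z = dc·d·d·d·dcdc = dcddddcdc.
Reading y = d takes N from s4 back to s4, so after x·y·y·y the machine is still in s4, and z then leads to the accepting state s4. Hence dcddddcdc ∈ L(N).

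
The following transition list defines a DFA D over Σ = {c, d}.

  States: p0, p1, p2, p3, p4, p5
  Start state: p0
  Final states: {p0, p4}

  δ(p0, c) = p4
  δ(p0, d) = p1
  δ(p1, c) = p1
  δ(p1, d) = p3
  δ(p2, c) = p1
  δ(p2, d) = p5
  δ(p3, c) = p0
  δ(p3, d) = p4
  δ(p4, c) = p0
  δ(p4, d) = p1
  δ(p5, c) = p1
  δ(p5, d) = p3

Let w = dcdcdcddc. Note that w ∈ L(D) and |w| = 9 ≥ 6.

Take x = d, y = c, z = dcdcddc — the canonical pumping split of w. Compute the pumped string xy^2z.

dccdcdcddc

xy^2z = d·c·c·dcdcddc = dccdcdcddc.
Reading y = c takes D from p1 back to p1, so after x·y·y the machine is still in p1, and z then leads to the accepting state p0. Hence dccdcdcddc ∈ L(D).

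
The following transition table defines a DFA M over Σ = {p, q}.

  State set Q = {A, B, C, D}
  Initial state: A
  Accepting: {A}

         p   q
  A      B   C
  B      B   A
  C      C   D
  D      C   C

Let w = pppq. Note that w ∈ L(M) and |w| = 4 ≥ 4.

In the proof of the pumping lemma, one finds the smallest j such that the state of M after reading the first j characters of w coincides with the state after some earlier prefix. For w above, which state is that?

B

State sequence: A -p-> B -p-> B -p-> B -q-> A
First repeat at step 2: B was already visited.

The earliest repeat is at step j = 2: M is in B, which it already visited at step i = 1.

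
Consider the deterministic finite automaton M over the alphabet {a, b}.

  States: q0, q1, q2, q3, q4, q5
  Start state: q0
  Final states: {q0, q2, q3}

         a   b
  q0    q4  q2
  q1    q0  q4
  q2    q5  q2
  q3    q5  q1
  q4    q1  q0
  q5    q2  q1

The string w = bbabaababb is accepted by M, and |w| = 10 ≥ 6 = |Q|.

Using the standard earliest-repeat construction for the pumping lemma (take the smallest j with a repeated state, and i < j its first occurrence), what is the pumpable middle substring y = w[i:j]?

b

Run of M on w = b b a b a a b a b b:
  step 0: q0  (start)
  step 1: q2  (read b: q0→q2)
  step 2: q2  (read b: q2→q2)   ← first repeat (q2 seen earlier)
  step 3: q5  (read a: q2→q5)
  step 4: q1  (read b: q5→q1)
  step 5: q0  (read a: q1→q0)
  step 6: q4  (read a: q0→q4)
  step 7: q0  (read b: q4→q0)
  step 8: q4  (read a: q0→q4)
  step 9: q0  (read b: q4→q0)
  step 10: q2  (read b: q0→q2)

So i = 1, j = 2, giving x = w[0:1] = b, y = w[1:2] = b, z = w[2:10] = abaababb.
Check: |xy| = 2 ≤ 6 and |y| = 1 ≥ 1. Reading y takes M from q2 back to q2, so every xyⁱz is accepted.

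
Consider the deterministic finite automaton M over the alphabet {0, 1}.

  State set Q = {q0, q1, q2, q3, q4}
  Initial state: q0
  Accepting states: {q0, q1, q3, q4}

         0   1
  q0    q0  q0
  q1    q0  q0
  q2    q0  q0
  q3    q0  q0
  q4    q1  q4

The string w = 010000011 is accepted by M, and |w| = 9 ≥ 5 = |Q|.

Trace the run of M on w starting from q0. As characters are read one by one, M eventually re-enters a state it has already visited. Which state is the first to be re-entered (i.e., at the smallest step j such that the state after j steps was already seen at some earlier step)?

q0

State sequence: q0 -0-> q0 -1-> q0 -0-> q0 -0-> q0 -0-> q0 -0-> q0 -0-> q0 -1-> q0 -1-> q0
First repeat at step 1: q0 was already visited.

The earliest repeat is at step j = 1: M is in q0, which it already visited at step i = 0.
Pumping length from the standard proof: p = 5 (the number of states). The repeated state found above gives |xy| = j ≤ 5 and |y| = j − i ≥ 1.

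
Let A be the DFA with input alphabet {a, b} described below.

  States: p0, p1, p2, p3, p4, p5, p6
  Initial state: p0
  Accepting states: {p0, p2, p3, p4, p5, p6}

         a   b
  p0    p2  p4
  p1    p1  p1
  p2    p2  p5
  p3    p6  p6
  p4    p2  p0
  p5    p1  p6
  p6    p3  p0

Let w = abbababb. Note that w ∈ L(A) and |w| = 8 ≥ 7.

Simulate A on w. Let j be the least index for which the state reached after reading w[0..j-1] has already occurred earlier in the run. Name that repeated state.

Run of A on w = a b b a b a b b:
  step 0: p0  (start)
  step 1: p2  (read a: p0→p2)
  step 2: p5  (read b: p2→p5)
  step 3: p6  (read b: p5→p6)
  step 4: p3  (read a: p6→p3)
  step 5: p6  (read b: p3→p6)   ← first repeat (p6 seen earlier)
  step 6: p3  (read a: p6→p3)
  step 7: p6  (read b: p3→p6)
  step 8: p0  (read b: p6→p0)

The earliest repeat is at step j = 5: A is in p6, which it already visited at step i = 3.

p6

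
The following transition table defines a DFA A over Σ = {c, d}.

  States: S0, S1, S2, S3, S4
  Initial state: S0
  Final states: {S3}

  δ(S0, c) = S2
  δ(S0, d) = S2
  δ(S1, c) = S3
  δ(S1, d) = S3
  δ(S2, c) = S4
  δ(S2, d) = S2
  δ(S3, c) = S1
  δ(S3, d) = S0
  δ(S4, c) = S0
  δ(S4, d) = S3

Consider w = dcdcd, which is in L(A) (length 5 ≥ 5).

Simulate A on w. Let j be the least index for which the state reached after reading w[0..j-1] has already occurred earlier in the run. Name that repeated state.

S3

Run of A on w = d c d c d:
  step 0: S0  (start)
  step 1: S2  (read d: S0→S2)
  step 2: S4  (read c: S2→S4)
  step 3: S3  (read d: S4→S3)
  step 4: S1  (read c: S3→S1)
  step 5: S3  (read d: S1→S3)   ← first repeat (S3 seen earlier)

The earliest repeat is at step j = 5: A is in S3, which it already visited at step i = 3.
Since A has 5 states, any run of length ≥ 5 visits 5+1 states, so by pigeonhole some state repeats within the first 5 steps — that repeat gives the pumpable loop.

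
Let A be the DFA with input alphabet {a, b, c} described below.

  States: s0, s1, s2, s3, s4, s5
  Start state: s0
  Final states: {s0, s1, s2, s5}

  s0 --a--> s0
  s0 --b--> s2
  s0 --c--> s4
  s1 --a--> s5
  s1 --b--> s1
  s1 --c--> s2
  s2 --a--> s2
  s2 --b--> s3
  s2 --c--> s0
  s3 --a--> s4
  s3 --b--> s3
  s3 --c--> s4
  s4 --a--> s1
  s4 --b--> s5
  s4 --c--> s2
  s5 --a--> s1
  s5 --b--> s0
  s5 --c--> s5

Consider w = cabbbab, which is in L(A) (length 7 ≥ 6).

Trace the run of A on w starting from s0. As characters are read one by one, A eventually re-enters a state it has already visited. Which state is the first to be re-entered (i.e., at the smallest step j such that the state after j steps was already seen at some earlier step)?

State sequence: s0 -c-> s4 -a-> s1 -b-> s1 -b-> s1 -b-> s1 -a-> s5 -b-> s0
First repeat at step 3: s1 was already visited.

The earliest repeat is at step j = 3: A is in s1, which it already visited at step i = 2.

s1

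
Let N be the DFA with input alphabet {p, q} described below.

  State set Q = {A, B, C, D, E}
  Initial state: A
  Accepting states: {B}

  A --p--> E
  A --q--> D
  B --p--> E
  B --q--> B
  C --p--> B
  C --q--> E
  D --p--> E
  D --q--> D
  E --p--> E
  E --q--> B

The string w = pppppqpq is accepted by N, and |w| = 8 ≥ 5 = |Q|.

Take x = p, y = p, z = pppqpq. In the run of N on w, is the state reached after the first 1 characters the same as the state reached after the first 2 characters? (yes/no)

Run of N on the first 2 characters of w = p p:
  step 0: A  (start)
  step 1: E  (read p: A→E)
  step 2: E  (read p: E→E)

After x (step 1): E. After xy (step 2): E.
They match, so y = p drives N around a cycle from E back to itself; pumping y any number of times keeps N in E before reading z, and xyⁱz ∈ L(N) for every i ≥ 0.

yes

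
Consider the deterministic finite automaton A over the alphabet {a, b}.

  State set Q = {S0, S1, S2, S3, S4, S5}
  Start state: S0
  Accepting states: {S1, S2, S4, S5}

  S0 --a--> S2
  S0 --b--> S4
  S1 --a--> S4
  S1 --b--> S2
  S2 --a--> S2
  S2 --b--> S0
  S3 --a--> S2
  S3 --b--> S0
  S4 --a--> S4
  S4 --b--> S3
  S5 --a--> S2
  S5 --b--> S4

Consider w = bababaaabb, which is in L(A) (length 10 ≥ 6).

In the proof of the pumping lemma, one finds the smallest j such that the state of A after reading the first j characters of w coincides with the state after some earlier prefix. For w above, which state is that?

S4

Run of A on w = b a b a b a a a b b:
  step 0: S0  (start)
  step 1: S4  (read b: S0→S4)
  step 2: S4  (read a: S4→S4)   ← first repeat (S4 seen earlier)
  step 3: S3  (read b: S4→S3)
  step 4: S2  (read a: S3→S2)
  step 5: S0  (read b: S2→S0)
  step 6: S2  (read a: S0→S2)
  step 7: S2  (read a: S2→S2)
  step 8: S2  (read a: S2→S2)
  step 9: S0  (read b: S2→S0)
  step 10: S4  (read b: S0→S4)

The earliest repeat is at step j = 2: A is in S4, which it already visited at step i = 1.
With |Q| = 6, pigeonhole forces a state repeat no later than step 6; the substring read between the first and second visits to that state can be pumped.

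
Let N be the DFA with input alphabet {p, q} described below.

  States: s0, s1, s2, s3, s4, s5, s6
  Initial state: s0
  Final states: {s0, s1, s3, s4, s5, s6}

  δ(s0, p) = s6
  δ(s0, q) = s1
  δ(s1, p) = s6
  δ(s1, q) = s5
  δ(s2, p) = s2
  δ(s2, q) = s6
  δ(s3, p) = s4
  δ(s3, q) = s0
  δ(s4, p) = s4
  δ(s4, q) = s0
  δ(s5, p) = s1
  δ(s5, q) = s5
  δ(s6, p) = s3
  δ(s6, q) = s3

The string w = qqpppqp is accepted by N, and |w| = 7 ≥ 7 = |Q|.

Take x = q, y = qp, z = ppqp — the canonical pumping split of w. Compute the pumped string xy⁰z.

xy⁰z = xz = q·ppqp = qppqp.
Reading y = qp takes N from s1 back to s1, so after x the machine is still in s1, and z then leads to the accepting state s6. Hence qppqp ∈ L(N).

qppqp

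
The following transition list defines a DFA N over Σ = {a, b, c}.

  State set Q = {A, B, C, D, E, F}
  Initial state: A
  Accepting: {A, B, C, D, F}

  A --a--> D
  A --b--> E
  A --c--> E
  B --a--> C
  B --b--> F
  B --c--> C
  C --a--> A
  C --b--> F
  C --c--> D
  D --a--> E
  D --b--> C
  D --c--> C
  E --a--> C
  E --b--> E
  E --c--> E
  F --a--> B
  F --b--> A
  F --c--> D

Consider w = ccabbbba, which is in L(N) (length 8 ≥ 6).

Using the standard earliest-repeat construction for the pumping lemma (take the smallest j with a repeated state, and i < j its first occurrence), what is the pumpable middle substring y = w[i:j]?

Run of N on w = c c a b b b b a:
  step 0: A  (start)
  step 1: E  (read c: A→E)
  step 2: E  (read c: E→E)   ← first repeat (E seen earlier)
  step 3: C  (read a: E→C)
  step 4: F  (read b: C→F)
  step 5: A  (read b: F→A)
  step 6: E  (read b: A→E)
  step 7: E  (read b: E→E)
  step 8: C  (read a: E→C)

So i = 1, j = 2, giving x = w[0:1] = c, y = w[1:2] = c, z = w[2:8] = abbbba.
Check: |xy| = 2 ≤ 6 and |y| = 1 ≥ 1. Reading y takes N from E back to E, so every xyⁱz is accepted.
With |Q| = 6, pigeonhole forces a state repeat no later than step 6; the substring read between the first and second visits to that state can be pumped.

c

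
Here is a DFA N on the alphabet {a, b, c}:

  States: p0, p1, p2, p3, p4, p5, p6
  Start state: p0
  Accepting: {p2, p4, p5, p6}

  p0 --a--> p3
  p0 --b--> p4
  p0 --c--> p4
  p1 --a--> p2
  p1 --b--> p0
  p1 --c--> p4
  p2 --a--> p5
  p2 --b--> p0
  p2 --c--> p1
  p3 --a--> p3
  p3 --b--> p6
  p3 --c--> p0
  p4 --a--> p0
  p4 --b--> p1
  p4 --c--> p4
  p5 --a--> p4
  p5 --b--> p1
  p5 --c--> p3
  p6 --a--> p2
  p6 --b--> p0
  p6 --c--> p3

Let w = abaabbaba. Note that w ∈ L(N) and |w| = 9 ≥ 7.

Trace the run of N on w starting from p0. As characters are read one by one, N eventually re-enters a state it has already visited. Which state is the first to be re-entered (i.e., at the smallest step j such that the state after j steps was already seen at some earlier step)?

p0

Run of N on w = a b a a b b a b a:
  step 0: p0  (start)
  step 1: p3  (read a: p0→p3)
  step 2: p6  (read b: p3→p6)
  step 3: p2  (read a: p6→p2)
  step 4: p5  (read a: p2→p5)
  step 5: p1  (read b: p5→p1)
  step 6: p0  (read b: p1→p0)   ← first repeat (p0 seen earlier)
  step 7: p3  (read a: p0→p3)
  step 8: p6  (read b: p3→p6)
  step 9: p2  (read a: p6→p2)

The earliest repeat is at step j = 6: N is in p0, which it already visited at step i = 0.
With |Q| = 7, pigeonhole forces a state repeat no later than step 7; the substring read between the first and second visits to that state can be pumped.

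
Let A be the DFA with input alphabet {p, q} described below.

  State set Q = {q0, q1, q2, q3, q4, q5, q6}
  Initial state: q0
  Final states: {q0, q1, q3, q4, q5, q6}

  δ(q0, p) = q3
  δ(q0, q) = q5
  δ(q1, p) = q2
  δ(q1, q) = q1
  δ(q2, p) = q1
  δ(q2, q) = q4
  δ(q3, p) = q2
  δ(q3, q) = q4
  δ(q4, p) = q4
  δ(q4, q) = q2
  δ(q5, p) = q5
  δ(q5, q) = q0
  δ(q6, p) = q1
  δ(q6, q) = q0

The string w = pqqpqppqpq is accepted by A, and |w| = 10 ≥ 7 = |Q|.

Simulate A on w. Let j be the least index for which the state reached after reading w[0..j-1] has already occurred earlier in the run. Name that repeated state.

Run of A on w = p q q p q p p q p q:
  step 0: q0  (start)
  step 1: q3  (read p: q0→q3)
  step 2: q4  (read q: q3→q4)
  step 3: q2  (read q: q4→q2)
  step 4: q1  (read p: q2→q1)
  step 5: q1  (read q: q1→q1)   ← first repeat (q1 seen earlier)
  step 6: q2  (read p: q1→q2)
  step 7: q1  (read p: q2→q1)
  step 8: q1  (read q: q1→q1)
  step 9: q2  (read p: q1→q2)
  step 10: q4  (read q: q2→q4)

The earliest repeat is at step j = 5: A is in q1, which it already visited at step i = 4.
Pumping length from the standard proof: p = 7 (the number of states). The repeated state found above gives |xy| = j ≤ 7 and |y| = j − i ≥ 1.

q1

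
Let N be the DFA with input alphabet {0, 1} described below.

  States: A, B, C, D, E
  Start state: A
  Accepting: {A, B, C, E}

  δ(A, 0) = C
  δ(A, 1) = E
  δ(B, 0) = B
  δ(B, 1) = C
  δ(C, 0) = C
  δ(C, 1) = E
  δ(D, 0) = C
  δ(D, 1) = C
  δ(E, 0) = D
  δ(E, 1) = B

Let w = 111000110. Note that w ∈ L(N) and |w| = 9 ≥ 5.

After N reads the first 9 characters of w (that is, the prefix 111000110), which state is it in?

Run of N on the first 9 characters of w = 1 1 1 0 0 0 1 1 0:
  step 0: A  (start)
  step 1: E  (read 1: A→E)
  step 2: B  (read 1: E→B)
  step 3: C  (read 1: B→C)
  step 4: C  (read 0: C→C)
  step 5: C  (read 0: C→C)
  step 6: C  (read 0: C→C)
  step 7: E  (read 1: C→E)
  step 8: B  (read 1: E→B)
  step 9: B  (read 0: B→B)

After reading 9 characters, N is in state B.
(This kind of state-tracing is the core of the pumping-lemma construction: with 5 states, pigeonhole forces a repeat within the first 5 steps.)

B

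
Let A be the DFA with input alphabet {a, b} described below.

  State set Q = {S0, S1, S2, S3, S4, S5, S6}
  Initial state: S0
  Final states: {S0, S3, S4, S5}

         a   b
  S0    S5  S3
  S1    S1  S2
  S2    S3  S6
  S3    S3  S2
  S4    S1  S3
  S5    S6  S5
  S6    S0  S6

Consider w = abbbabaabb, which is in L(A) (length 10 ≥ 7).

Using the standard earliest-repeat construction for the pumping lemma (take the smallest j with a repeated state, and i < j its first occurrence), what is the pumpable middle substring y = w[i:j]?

b

Run of A on w = a b b b a b a a b b:
  step 0: S0  (start)
  step 1: S5  (read a: S0→S5)
  step 2: S5  (read b: S5→S5)   ← first repeat (S5 seen earlier)
  step 3: S5  (read b: S5→S5)
  step 4: S5  (read b: S5→S5)
  step 5: S6  (read a: S5→S6)
  step 6: S6  (read b: S6→S6)
  step 7: S0  (read a: S6→S0)
  step 8: S5  (read a: S0→S5)
  step 9: S5  (read b: S5→S5)
  step 10: S5  (read b: S5→S5)

So i = 1, j = 2, giving x = w[0:1] = a, y = w[1:2] = b, z = w[2:10] = bbabaabb.
Check: |xy| = 2 ≤ 7 and |y| = 1 ≥ 1. Reading y takes A from S5 back to S5, so every xyⁱz is accepted.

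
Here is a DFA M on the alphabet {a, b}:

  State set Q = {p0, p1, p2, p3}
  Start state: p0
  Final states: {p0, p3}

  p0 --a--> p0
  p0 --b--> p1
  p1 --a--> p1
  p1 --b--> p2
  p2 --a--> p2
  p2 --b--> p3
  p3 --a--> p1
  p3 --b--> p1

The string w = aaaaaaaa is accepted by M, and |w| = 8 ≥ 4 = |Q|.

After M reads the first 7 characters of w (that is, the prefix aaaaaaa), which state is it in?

State sequence: p0 -a-> p0 -a-> p0 -a-> p0 -a-> p0 -a-> p0 -a-> p0 -a-> p0

After reading 7 characters, M is in state p0.
(This kind of state-tracing is the core of the pumping-lemma construction: with 4 states, pigeonhole forces a repeat within the first 4 steps.)

p0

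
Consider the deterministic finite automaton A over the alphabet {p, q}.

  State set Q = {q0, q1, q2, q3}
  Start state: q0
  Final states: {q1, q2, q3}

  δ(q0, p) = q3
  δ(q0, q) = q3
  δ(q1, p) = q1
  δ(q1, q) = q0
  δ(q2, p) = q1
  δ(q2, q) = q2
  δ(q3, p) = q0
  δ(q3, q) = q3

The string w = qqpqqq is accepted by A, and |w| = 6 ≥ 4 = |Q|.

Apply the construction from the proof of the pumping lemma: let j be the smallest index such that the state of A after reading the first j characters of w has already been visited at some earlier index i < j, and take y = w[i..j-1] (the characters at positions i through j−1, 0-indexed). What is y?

q

State sequence: q0 -q-> q3 -q-> q3 -p-> q0 -q-> q3 -q-> q3 -q-> q3
First repeat at step 2: q3 was already visited.

So i = 1, j = 2, giving x = w[0:1] = q, y = w[1:2] = q, z = w[2:6] = pqqq.
Check: |xy| = 2 ≤ 4 and |y| = 1 ≥ 1. Reading y takes A from q3 back to q3, so every xyⁱz is accepted.
The DFA has 4 states, so the proof of the pumping lemma guarantees a repeated state among the first 4+1 visited; the segment between the two visits is the pumpable y.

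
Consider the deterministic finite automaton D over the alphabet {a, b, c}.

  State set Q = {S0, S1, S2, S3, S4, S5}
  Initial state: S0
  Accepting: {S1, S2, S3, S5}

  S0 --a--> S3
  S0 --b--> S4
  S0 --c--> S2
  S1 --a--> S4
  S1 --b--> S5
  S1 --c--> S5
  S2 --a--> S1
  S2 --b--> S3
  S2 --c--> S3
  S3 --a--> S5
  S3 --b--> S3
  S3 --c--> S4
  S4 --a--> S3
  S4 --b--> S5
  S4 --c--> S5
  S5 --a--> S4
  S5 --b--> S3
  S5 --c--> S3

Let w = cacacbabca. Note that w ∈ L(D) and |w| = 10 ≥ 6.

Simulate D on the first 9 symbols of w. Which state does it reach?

Run of D on the first 9 characters of w = c a c a c b a b c:
  step 0: S0  (start)
  step 1: S2  (read c: S0→S2)
  step 2: S1  (read a: S2→S1)
  step 3: S5  (read c: S1→S5)
  step 4: S4  (read a: S5→S4)
  step 5: S5  (read c: S4→S5)
  step 6: S3  (read b: S5→S3)
  step 7: S5  (read a: S3→S5)
  step 8: S3  (read b: S5→S3)
  step 9: S4  (read c: S3→S4)

After reading 9 characters, D is in state S4.

S4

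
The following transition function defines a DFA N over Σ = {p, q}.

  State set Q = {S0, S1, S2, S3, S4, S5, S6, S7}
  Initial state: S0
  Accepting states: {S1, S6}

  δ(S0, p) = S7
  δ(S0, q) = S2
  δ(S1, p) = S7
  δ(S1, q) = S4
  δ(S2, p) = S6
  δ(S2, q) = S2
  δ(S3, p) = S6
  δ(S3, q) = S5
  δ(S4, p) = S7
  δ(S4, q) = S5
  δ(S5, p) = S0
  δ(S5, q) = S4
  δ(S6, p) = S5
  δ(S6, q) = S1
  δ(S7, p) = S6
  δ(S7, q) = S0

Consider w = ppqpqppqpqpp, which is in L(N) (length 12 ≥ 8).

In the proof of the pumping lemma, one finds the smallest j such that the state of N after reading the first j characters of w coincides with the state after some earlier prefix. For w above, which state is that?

S7

Run of N on w = p p q p q p p q p q p p:
  step 0: S0  (start)
  step 1: S7  (read p: S0→S7)
  step 2: S6  (read p: S7→S6)
  step 3: S1  (read q: S6→S1)
  step 4: S7  (read p: S1→S7)   ← first repeat (S7 seen earlier)
  step 5: S0  (read q: S7→S0)
  step 6: S7  (read p: S0→S7)
  step 7: S6  (read p: S7→S6)
  step 8: S1  (read q: S6→S1)
  step 9: S7  (read p: S1→S7)
  step 10: S0  (read q: S7→S0)
  step 11: S7  (read p: S0→S7)
  step 12: S6  (read p: S7→S6)

The earliest repeat is at step j = 4: N is in S7, which it already visited at step i = 1.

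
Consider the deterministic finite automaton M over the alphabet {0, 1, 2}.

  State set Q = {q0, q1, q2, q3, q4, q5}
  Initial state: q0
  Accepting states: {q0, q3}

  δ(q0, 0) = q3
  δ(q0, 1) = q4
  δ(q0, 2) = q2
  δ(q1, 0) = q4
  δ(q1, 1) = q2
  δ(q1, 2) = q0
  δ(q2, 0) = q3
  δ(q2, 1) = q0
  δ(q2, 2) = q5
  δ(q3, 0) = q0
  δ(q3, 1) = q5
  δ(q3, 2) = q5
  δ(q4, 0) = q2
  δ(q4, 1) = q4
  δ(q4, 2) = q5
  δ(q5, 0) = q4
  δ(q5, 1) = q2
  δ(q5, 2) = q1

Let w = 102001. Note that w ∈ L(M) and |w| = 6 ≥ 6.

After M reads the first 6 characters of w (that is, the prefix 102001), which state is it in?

q0

State sequence: q0 -1-> q4 -0-> q2 -2-> q5 -0-> q4 -0-> q2 -1-> q0

After reading 6 characters, M is in state q0.
(This kind of state-tracing is the core of the pumping-lemma construction: with 6 states, pigeonhole forces a repeat within the first 6 steps.)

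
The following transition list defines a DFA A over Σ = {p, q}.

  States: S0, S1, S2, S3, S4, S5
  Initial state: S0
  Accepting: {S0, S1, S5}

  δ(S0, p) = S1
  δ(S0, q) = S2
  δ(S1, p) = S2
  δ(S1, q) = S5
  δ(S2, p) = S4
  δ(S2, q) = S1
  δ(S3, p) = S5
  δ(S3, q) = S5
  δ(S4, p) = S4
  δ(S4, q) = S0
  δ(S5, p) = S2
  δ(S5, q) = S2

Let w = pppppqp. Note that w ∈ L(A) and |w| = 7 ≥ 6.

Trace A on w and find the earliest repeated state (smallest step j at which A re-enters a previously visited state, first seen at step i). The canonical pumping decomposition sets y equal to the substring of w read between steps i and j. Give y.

Run of A on w = p p p p p q p:
  step 0: S0  (start)
  step 1: S1  (read p: S0→S1)
  step 2: S2  (read p: S1→S2)
  step 3: S4  (read p: S2→S4)
  step 4: S4  (read p: S4→S4)   ← first repeat (S4 seen earlier)
  step 5: S4  (read p: S4→S4)
  step 6: S0  (read q: S4→S0)
  step 7: S1  (read p: S0→S1)

So i = 3, j = 4, giving x = w[0:3] = ppp, y = w[3:4] = p, z = w[4:7] = pqp.
Check: |xy| = 4 ≤ 6 and |y| = 1 ≥ 1. Reading y takes A from S4 back to S4, so every xyⁱz is accepted.

p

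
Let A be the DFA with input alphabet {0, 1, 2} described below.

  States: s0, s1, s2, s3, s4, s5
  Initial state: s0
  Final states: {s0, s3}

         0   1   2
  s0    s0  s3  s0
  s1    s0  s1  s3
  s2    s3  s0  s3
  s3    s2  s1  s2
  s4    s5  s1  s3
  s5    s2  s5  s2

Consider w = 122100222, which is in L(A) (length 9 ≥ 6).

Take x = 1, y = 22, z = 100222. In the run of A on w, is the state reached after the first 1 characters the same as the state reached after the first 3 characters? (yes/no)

yes

Run of A on the first 3 characters of w = 1 2 2:
  step 0: s0  (start)
  step 1: s3  (read 1: s0→s3)
  step 2: s2  (read 2: s3→s2)
  step 3: s3  (read 2: s2→s3)

After x (step 1): s3. After xy (step 3): s3.
They match, so y = 22 drives A around a cycle from s3 back to itself; pumping y any number of times keeps A in s3 before reading z, and xyⁱz ∈ L(A) for every i ≥ 0.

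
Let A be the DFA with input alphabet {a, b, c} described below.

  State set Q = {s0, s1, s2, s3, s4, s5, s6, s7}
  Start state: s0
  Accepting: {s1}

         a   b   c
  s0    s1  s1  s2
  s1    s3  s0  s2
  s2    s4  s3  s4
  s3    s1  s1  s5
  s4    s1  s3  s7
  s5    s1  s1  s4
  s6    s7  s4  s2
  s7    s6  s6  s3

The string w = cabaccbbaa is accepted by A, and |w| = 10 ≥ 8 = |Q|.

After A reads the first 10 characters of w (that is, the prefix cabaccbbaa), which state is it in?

s1

State sequence: s0 -c-> s2 -a-> s4 -b-> s3 -a-> s1 -c-> s2 -c-> s4 -b-> s3 -b-> s1 -a-> s3 -a-> s1

After reading 10 characters, A is in state s1.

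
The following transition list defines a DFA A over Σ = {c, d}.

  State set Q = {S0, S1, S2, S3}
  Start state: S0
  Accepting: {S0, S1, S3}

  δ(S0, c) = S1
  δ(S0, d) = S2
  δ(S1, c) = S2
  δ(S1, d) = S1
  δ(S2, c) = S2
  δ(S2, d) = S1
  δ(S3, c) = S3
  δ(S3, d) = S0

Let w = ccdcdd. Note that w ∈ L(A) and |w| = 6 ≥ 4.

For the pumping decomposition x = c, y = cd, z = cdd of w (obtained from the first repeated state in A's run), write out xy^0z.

ccdd

xy⁰z = xz = c·cdd = ccdd.
Reading y = cd takes A from S1 back to S1, so after x the machine is still in S1, and z then leads to the accepting state S1. Hence ccdd ∈ L(A).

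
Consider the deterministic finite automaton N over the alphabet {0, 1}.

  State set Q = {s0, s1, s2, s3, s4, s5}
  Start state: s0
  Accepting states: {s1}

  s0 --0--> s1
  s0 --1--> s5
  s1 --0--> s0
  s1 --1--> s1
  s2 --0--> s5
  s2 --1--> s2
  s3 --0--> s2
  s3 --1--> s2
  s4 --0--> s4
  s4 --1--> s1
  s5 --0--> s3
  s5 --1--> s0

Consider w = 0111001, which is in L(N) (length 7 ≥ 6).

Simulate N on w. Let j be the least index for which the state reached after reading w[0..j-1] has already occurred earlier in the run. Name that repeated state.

State sequence: s0 -0-> s1 -1-> s1 -1-> s1 -1-> s1 -0-> s0 -0-> s1 -1-> s1
First repeat at step 2: s1 was already visited.

The earliest repeat is at step j = 2: N is in s1, which it already visited at step i = 1.
Pumping length from the standard proof: p = 6 (the number of states). The repeated state found above gives |xy| = j ≤ 6 and |y| = j − i ≥ 1.

s1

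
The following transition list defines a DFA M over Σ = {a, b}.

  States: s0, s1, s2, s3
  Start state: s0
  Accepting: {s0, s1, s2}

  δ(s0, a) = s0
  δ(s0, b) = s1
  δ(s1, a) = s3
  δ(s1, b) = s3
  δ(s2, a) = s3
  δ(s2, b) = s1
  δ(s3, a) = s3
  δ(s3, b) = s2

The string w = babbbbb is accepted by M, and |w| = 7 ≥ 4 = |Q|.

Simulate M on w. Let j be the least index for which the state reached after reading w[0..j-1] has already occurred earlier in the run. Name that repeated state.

s1

State sequence: s0 -b-> s1 -a-> s3 -b-> s2 -b-> s1 -b-> s3 -b-> s2 -b-> s1
First repeat at step 4: s1 was already visited.

The earliest repeat is at step j = 4: M is in s1, which it already visited at step i = 1.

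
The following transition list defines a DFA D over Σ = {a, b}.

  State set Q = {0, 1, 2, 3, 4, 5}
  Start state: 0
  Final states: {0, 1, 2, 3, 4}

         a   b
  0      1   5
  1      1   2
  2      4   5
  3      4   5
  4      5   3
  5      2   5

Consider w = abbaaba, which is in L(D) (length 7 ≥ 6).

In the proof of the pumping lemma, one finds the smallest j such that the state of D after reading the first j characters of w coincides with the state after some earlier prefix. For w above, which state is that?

State sequence: 0 -a-> 1 -b-> 2 -b-> 5 -a-> 2 -a-> 4 -b-> 3 -a-> 4
First repeat at step 4: 2 was already visited.

The earliest repeat is at step j = 4: D is in 2, which it already visited at step i = 2.

2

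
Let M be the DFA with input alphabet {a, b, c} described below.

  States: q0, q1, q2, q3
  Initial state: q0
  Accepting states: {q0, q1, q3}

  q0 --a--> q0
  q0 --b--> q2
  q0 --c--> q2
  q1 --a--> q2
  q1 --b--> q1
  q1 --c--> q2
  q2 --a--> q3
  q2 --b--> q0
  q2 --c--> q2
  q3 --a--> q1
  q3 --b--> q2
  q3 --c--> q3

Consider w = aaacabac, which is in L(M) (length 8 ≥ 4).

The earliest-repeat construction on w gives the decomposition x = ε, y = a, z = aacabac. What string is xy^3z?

xy^3z = ε·a·a·a·aacabac = aaaaacabac.
Reading y = a takes M from q0 back to q0, so after x·y·y·y the machine is still in q0, and z then leads to the accepting state q3. Hence aaaaacabac ∈ L(M).

aaaaacabac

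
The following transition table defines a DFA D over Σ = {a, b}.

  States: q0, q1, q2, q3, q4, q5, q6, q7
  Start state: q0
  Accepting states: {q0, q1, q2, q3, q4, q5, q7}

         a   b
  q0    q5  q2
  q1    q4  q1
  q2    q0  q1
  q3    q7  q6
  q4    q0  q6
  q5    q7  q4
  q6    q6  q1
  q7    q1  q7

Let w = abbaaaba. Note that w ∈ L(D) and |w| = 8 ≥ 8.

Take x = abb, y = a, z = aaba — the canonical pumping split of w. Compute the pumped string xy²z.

abbaaaaba

xy^2z = abb·a·a·aaba = abbaaaaba.
Reading y = a takes D from q6 back to q6, so after x·y·y the machine is still in q6, and z then leads to the accepting state q4. Hence abbaaaaba ∈ L(D).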